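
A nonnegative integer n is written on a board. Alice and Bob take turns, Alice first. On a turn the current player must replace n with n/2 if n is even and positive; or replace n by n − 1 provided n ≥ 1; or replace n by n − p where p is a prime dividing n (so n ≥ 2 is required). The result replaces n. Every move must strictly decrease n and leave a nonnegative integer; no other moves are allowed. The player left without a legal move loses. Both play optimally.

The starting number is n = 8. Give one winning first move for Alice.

Label each position W (a win for the player to move) or L (a loss). A position with no legal move is L; any other position is W exactly when some move reaches an L, and L when every move reaches a W.
n=0: no move → L
n=1: reaches L-position 0 → W
n=2: reaches L-position 0 → W
n=3: reaches L-position 0 → W
n=4: only reaches 2(W), 3(W), all W → L
n=5: reaches L-position 0 → W
n=6: reaches L-position 4 → W
n=7: reaches L-position 0 → W
n=8: reaches L-position 4 → W
From 8, the L positions reachable in one move are: 4.

Move to 4.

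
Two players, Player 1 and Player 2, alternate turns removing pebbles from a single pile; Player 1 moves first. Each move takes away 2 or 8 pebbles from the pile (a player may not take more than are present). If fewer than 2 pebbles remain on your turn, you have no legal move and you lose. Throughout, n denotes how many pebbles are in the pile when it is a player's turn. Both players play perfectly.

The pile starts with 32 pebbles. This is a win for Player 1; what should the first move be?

Remove 2, leaving 30.

Compute win/loss labels from the base case upward. A position with no move is L. Any other position is W if it can reach an L in one move, else L.
n=0: no move → L
n=1: no move → L
n=2: can move to 0, which is L ⇒ W
n=3: can move to 1, which is L ⇒ W
n=4: the only move is to 2(W), a W ⇒ L
n=5: the only move is to 3(W), a W ⇒ L
n=6: can move to 4, which is L ⇒ W
n=7: can move to 5, which is L ⇒ W
n=8: can move to 0, which is L ⇒ W
n=9: can move to 1, which is L ⇒ W
n=10: moves to 8(W), 2(W); every one is W ⇒ L
n=11: moves to 9(W), 3(W); every one is W ⇒ L
n=12: can move to 10, which is L ⇒ W
n=13: can move to 11, which is L ⇒ W
n=14: moves to 12(W), 6(W); every one is W ⇒ L
n=15: moves to 13(W), 7(W); every one is W ⇒ L
n=16: can move to 14, which is L ⇒ W
n=17: can move to 15, which is L ⇒ W
n=18: can move to 10, which is L ⇒ W
n=19: can move to 11, which is L ⇒ W
n=20: moves to 18(W), 12(W); every one is W ⇒ L
n=21: moves to 19(W), 13(W); every one is W ⇒ L
n=22: can move to 20, which is L ⇒ W
n=23: can move to 21, which is L ⇒ W
n=24: moves to 22(W), 16(W); every one is W ⇒ L
n=25: moves to 23(W), 17(W); every one is W ⇒ L
n=26: can move to 24, which is L ⇒ W
n=27: can move to 25, which is L ⇒ W
n=28: can move to 20, which is L ⇒ W
n=29: can move to 21, which is L ⇒ W
n=30: moves to 28(W), 22(W); every one is W ⇒ L
n=31: moves to 29(W), 23(W); every one is W ⇒ L
n=32: can move to 30, which is L ⇒ W
From 32, the L positions reachable in one move are: 30, 24. Any move reaching one of these is winning.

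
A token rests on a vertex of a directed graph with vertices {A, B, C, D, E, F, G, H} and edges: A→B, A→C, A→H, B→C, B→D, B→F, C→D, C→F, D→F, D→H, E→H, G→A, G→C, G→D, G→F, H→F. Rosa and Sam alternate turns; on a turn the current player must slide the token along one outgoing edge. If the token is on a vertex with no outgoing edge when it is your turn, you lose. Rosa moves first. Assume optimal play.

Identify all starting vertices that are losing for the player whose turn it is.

Work bottom-up. With no move the player to move loses. Otherwise the position is W if at least one move leads to an L position for the opponent, and L if every move leads to a W.
Every edge goes from a vertex to one that appears earlier in the order F, H, D, C, B, A, E, G, so processing vertices in that order labels each vertex after all of its successors.
F: no outgoing edge → L
H: W (go to F, an L position)
D: W (go to F, an L position)
C: W (go to F, an L position)
B: W (go to F, an L position)
A: L (options B(W), C(W), H(W) are all W)
E: L (sole option H(W) is W)
G: W (go to A, an L position)
Reading off the rows marked L gives the requested list; there are 3 such vertices.

A, E, F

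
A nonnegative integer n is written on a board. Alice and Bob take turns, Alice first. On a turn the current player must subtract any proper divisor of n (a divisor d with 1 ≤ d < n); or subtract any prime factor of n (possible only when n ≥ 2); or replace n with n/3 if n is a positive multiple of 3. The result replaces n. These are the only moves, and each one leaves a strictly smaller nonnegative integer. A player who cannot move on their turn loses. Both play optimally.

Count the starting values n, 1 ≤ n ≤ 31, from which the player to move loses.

Label each position W (a win for the player to move) or L (a loss). A position with no legal move is L; any other position is W exactly when some move reaches an L, and L when every move reaches a W.
n=0: no move → L
n=1: no move → L
n=2: →0(L), so W
n=3: →0(L), so W
n=4: →2(W), 3(W) — all W, so L
n=5: →0(L), so W
n=6: →4(L), so W
n=7: →0(L), so W
n=8: →4(L), so W
n=9: →3(W), 6(W), 8(W) — all W, so L
n=10: →9(L), so W
n=11: →0(L), so W
n=12: →4(L), so W
n=13: →0(L), so W
n=14: →7(W), 12(W), 13(W) — all W, so L
n=15: →14(L), so W
n=16: →14(L), so W
n=17: →0(L), so W
n=18: →9(L), so W
n=19: →0(L), so W
n=20: →10(W), 15(W), 16(W), 18(W), 19(W) — all W, so L
n=21: →14(L), so W
n=22: →20(L), so W
n=23: →0(L), so W
n=24: →20(L), so W
n=25: →20(L), so W
n=26: →13(W), 24(W), 25(W) — all W, so L
n=27: →9(L), so W
n=28: →14(L), so W
n=29: →0(L), so W
n=30: →20(L), so W
n=31: →0(L), so W
L entries with 1 ≤ n ≤ 31 (n=0 is outside the asked range and is not counted): n = 1, 4, 9, 14, 20, 26; that makes 6.

6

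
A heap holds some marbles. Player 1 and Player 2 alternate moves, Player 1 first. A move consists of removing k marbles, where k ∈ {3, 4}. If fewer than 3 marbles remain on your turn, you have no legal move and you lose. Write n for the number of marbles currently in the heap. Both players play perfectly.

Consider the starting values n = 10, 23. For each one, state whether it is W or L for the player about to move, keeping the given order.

10: W, 23: L

Compute win/loss labels from the base case upward. A position with no move is L. Any other position is W if it can reach an L in one move, else L.
n=0: no move → L
n=1: no move → L
n=2: no move → L
n=3: can move to 0, which is L ⇒ W
n=4: can move to 1, which is L ⇒ W
n=5: can move to 2, which is L ⇒ W
n=6: can move to 2, which is L ⇒ W
n=7: moves to 4(W), 3(W); every one is W ⇒ L
n=8: moves to 5(W), 4(W); every one is W ⇒ L
n=9: moves to 6(W), 5(W); every one is W ⇒ L
n=10: can move to 7, which is L ⇒ W
n=11: can move to 8, which is L ⇒ W
n=12: can move to 9, which is L ⇒ W
n=13: can move to 9, which is L ⇒ W
n=14: moves to 11(W), 10(W); every one is W ⇒ L
n=15: moves to 12(W), 11(W); every one is W ⇒ L
n=16: moves to 13(W), 12(W); every one is W ⇒ L
n=17: can move to 14, which is L ⇒ W
n=18: can move to 15, which is L ⇒ W
n=19: can move to 16, which is L ⇒ W
n=20: can move to 16, which is L ⇒ W
n=21: moves to 18(W), 17(W); every one is W ⇒ L
n=22: moves to 19(W), 18(W); every one is W ⇒ L
n=23: moves to 20(W), 19(W); every one is W ⇒ L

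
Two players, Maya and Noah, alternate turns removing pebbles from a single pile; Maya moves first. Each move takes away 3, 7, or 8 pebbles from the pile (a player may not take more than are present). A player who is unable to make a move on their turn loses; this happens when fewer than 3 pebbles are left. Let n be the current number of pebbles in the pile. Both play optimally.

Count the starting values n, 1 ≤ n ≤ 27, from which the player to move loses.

Positions with no move are L. A position that does have a move is losing for the player to move precisely when every available move leads to a winning position for the opponent. Fill in the labels:
n=0: no move → L
n=1: no move → L
n=2: no move → L
n=3: →0(L), so W
n=4: →1(L), so W
n=5: →2(L), so W
n=6: →3(W) only, which is W, so L
n=7: →0(L), so W
n=8: →1(L), so W
n=9: →6(L), so W
n=10: →2(L), so W
n=11: →8(W), 4(W), 3(W) — all W, so L
n=12: →9(W), 5(W), 4(W) — all W, so L
n=13: →6(L), so W
n=14: →11(L), so W
n=15: →12(L), so W
n=16: →13(W), 9(W), 8(W) — all W, so L
n=17: →14(W), 10(W), 9(W) — all W, so L
n=18: →11(L), so W
n=19: →16(L), so W
n=20: →17(L), so W
n=21: →18(W), 14(W), 13(W) — all W, so L
n=22: →19(W), 15(W), 14(W) — all W, so L
n=23: →16(L), so W
n=24: →21(L), so W
n=25: →22(L), so W
n=26: →23(W), 19(W), 18(W) — all W, so L
n=27: →24(W), 20(W), 19(W) — all W, so L
L entries with 1 ≤ n ≤ 27 (n=0 is outside the asked range and is not counted): n = 1, 2, 6, 11, 12, 16, 17, 21, 22, 26, 27; that makes 11.

11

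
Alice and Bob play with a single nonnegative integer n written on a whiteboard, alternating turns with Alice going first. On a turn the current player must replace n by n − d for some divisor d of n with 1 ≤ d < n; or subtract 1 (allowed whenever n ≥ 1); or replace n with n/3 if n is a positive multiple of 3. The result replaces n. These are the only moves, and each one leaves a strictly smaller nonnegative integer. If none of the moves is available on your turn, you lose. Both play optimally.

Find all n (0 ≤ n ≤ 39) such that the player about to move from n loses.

0, 2, 5, 7, 9, 11, 13, 16, 19, 23, 25, 28, 31, 34, 37

Classify positions by backward induction: terminal positions (no move available) are L. From any other position, the mover wins iff some move reaches an L.
n=0: no move → L
n=1: reaches L-position 0 → W
n=2: only reaches 1(W), which is W → L
n=3: reaches L-position 2 → W
n=4: reaches L-position 2 → W
n=5: only reaches 4(W), which is W → L
n=6: reaches L-position 2 → W
n=7: only reaches 6(W), which is W → L
n=8: reaches L-position 7 → W
n=9: only reaches 3(W), 6(W), 8(W), all W → L
n=10: reaches L-position 5 → W
n=11: only reaches 10(W), which is W → L
n=12: reaches L-position 9 → W
n=13: only reaches 12(W), which is W → L
n=14: reaches L-position 7 → W
n=15: reaches L-position 5 → W
n=16: only reaches 8(W), 12(W), 14(W), 15(W), all W → L
n=17: reaches L-position 16 → W
n=18: reaches L-position 9 → W
n=19: only reaches 18(W), which is W → L
n=20: reaches L-position 16 → W
n=21: reaches L-position 7 → W
n=22: reaches L-position 11 → W
n=23: only reaches 22(W), which is W → L
n=24: reaches L-position 16 → W
n=25: only reaches 20(W), 24(W), all W → L
n=26: reaches L-position 13 → W
n=27: reaches L-position 9 → W
n=28: only reaches 14(W), 21(W), 24(W), 26(W), 27(W), all W → L
n=29: reaches L-position 28 → W
n=30: reaches L-position 25 → W
n=31: only reaches 30(W), which is W → L
n=32: reaches L-position 16 → W
n=33: reaches L-position 11 → W
n=34: only reaches 17(W), 32(W), 33(W), all W → L
n=35: reaches L-position 28 → W
n=36: reaches L-position 34 → W
n=37: only reaches 36(W), which is W → L
n=38: reaches L-position 19 → W
n=39: reaches L-position 13 → W
The losing starting values of n are exactly the entries labelled L in this table (15 of them).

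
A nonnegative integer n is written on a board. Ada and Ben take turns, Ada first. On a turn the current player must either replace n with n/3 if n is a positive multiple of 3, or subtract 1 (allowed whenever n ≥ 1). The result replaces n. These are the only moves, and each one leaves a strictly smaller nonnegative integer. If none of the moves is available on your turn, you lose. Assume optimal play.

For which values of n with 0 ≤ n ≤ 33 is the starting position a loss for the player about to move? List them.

0, 2, 4, 7, 9, 11, 13, 15, 17, 19, 22, 24, 26, 28, 30, 32

Build the W/L table. Terminal = L. A non-terminal position is W if it has a move to some L; otherwise it is L.
n=0: no move → L
n=1: reaches L-position 0 → W
n=2: only reaches 1(W), which is W → L
n=3: reaches L-position 2 → W
n=4: only reaches 3(W), which is W → L
n=5: reaches L-position 4 → W
n=6: reaches L-position 2 → W
n=7: only reaches 6(W), which is W → L
n=8: reaches L-position 7 → W
n=9: only reaches 3(W), 8(W), all W → L
n=10: reaches L-position 9 → W
n=11: only reaches 10(W), which is W → L
n=12: reaches L-position 4 → W
n=13: only reaches 12(W), which is W → L
n=14: reaches L-position 13 → W
n=15: only reaches 5(W), 14(W), all W → L
n=16: reaches L-position 15 → W
n=17: only reaches 16(W), which is W → L
n=18: reaches L-position 17 → W
n=19: only reaches 18(W), which is W → L
n=20: reaches L-position 19 → W
n=21: reaches L-position 7 → W
n=22: only reaches 21(W), which is W → L
n=23: reaches L-position 22 → W
n=24: only reaches 8(W), 23(W), all W → L
n=25: reaches L-position 24 → W
n=26: only reaches 25(W), which is W → L
n=27: reaches L-position 9 → W
n=28: only reaches 27(W), which is W → L
n=29: reaches L-position 28 → W
n=30: only reaches 10(W), 29(W), all W → L
n=31: reaches L-position 30 → W
n=32: only reaches 31(W), which is W → L
n=33: reaches L-position 11 → W
Reading off the rows marked L gives the requested list; there are 16 such values of n.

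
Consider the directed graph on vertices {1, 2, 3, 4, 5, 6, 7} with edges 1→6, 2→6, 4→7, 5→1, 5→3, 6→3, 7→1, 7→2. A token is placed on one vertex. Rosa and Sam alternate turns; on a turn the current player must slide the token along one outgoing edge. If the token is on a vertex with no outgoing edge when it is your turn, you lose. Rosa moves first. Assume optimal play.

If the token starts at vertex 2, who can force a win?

Build the W/L table. Terminal = L. A non-terminal position is W if it has a move to some L; otherwise it is L.
Every edge goes from a vertex to one that appears earlier in the order 3, 6, 1, 2, 7, 4, 5, so processing vertices in that order labels each vertex after all of its successors.
3: no outgoing edge → L
6: W (go to 3, an L position)
1: L (sole option 6(W) is W)
2: L (sole option 6(W) is W)
7: W (go to 2, an L position)
4: L (sole option 7(W) is W)
5: W (go to 1, an L position)
Every move from 2 reaches a W position, so the mover loses.

Sam wins.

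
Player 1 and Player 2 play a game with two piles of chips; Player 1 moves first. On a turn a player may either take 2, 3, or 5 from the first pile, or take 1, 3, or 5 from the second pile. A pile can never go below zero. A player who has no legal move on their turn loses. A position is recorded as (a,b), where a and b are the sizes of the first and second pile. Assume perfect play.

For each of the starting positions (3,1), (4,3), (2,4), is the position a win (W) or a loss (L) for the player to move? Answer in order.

(3,1): L, (4,3): W, (2,4): W

Compute win/loss labels from the base case upward. A position with no move is L. Any other position is W if it can reach an L in one move, else L.
No move ever increases a pile, so every position that can arise here has a ≤ 4 and b ≤ 4; it is enough to label the cells with 0 ≤ a ≤ 4 and 0 ≤ b ≤ 4.
Every move lowers a or b (never raises either), so fill the grid row by row in increasing a, and left to right within a row: each cell's successors are then already labelled.
      b=0  b=1  b=2  b=3  b=4
a=0:    L    W    L    W    L
a=1:    L    W    L    W    L
a=2:    W    L    W    L    W
a=3:    W    L    W    L    W
a=4:    W    W    W    W    W
Cells with no legal move (terminal, hence L): (0,0), (1,0).
The remaining L cells, each justified by listing all of its moves:
(0,2): the only move is to (0,1)(W), a W ⇒ L
(0,4): moves to (0,3)(W), (0,1)(W); every one is W ⇒ L
(1,2): the only move is to (1,1)(W), a W ⇒ L
(1,4): moves to (1,3)(W), (1,1)(W); every one is W ⇒ L
(2,1): moves to (0,1)(W), (2,0)(W); every one is W ⇒ L
(2,3): moves to (0,3)(W), (2,2)(W), (2,0)(W); every one is W ⇒ L
(3,1): moves to (1,1)(W), (0,1)(W), (3,0)(W); every one is W ⇒ L
(3,3): moves to (1,3)(W), (0,3)(W), (3,2)(W), (3,0)(W); every one is W ⇒ L
Every other cell has at least one move into one of the L cells above, so it is W.
(3,1): one of the L cells justified above, so L
(4,3): the move to (2,3) reaches an L cell, so W
(2,4): the move to (0,4) reaches an L cell, so W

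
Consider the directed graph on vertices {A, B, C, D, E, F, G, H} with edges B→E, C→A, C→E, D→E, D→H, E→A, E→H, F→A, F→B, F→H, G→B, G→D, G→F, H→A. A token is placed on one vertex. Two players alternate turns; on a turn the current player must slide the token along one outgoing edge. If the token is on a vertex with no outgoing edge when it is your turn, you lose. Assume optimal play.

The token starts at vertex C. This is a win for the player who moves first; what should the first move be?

Label each position W (a win for the player to move) or L (a loss). A position with no legal move is L; any other position is W exactly when some move reaches an L, and L when every move reaches a W.
Every edge goes from a vertex to one that appears earlier in the order A, H, E, D, B, F, G, C, so processing vertices in that order labels each vertex after all of its successors.
A: no outgoing edge → L
H: W (go to A, an L position)
E: W (go to A, an L position)
D: L (options E(W), H(W) are all W)
B: L (sole option E(W) is W)
F: W (go to B, an L position)
G: W (go to B, an L position)
C: W (go to A, an L position)
From C, the L positions reachable in one move are: A.

Move to A.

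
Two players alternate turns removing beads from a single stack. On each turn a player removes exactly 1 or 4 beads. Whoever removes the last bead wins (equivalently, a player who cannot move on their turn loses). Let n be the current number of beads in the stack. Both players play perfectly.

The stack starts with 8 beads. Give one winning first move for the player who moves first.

Remove 1, leaving 7.

Label each position W (a win for the player to move) or L (a loss). A position with no legal move is L; any other position is W exactly when some move reaches an L, and L when every move reaches a W.
n=0: no move → L
n=1: can move to 0, which is L ⇒ W
n=2: the only move is to 1(W), a W ⇒ L
n=3: can move to 2, which is L ⇒ W
n=4: can move to 0, which is L ⇒ W
n=5: moves to 4(W), 1(W); every one is W ⇒ L
n=6: can move to 5, which is L ⇒ W
n=7: moves to 6(W), 3(W); every one is W ⇒ L
n=8: can move to 7, which is L ⇒ W
From 8, the L positions reachable in one move are: 7.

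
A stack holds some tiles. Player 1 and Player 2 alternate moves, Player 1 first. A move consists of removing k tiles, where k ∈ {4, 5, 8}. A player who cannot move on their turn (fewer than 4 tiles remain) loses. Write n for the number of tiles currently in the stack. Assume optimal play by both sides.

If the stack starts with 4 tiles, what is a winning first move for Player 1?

Positions with no move are L. A position that does have a move is losing for the player to move precisely when every available move leads to a winning position for the opponent. Fill in the labels:
n=0: no move → L
n=1: no move → L
n=2: no move → L
n=3: no move → L
n=4: reaches L-position 0 → W
From 4, the L positions reachable in one move are: 0.

Remove 4, leaving 0.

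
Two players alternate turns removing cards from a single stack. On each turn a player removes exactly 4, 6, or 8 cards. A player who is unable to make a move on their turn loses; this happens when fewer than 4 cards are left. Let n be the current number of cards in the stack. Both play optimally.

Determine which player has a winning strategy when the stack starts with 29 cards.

The first player wins.

Label each position W (a win for the player to move) or L (a loss). A position with no legal move is L; any other position is W exactly when some move reaches an L, and L when every move reaches a W.
n=0: no move → L
n=1: no move → L
n=2: no move → L
n=3: no move → L
n=4: →0(L), so W
n=5: →1(L), so W
n=6: →2(L), so W
n=7: →3(L), so W
n=8: →2(L), so W
n=9: →3(L), so W
n=10: →2(L), so W
n=11: →3(L), so W
n=12: →8(W), 6(W), 4(W) — all W, so L
n=13: →9(W), 7(W), 5(W) — all W, so L
n=14: →10(W), 8(W), 6(W) — all W, so L
n=15: →11(W), 9(W), 7(W) — all W, so L
n=16: →12(L), so W
n=17: →13(L), so W
n=18: →14(L), so W
n=19: →15(L), so W
n=20: →14(L), so W
n=21: →15(L), so W
n=22: →14(L), so W
n=23: →15(L), so W
n=24: →20(W), 18(W), 16(W) — all W, so L
n=25: →21(W), 19(W), 17(W) — all W, so L
n=26: →22(W), 20(W), 18(W) — all W, so L
n=27: →23(W), 21(W), 19(W) — all W, so L
n=28: →24(L), so W
n=29: →25(L), so W
The starting position 29 is W: the player to move should remove 4, leaving 25, handing over an L position.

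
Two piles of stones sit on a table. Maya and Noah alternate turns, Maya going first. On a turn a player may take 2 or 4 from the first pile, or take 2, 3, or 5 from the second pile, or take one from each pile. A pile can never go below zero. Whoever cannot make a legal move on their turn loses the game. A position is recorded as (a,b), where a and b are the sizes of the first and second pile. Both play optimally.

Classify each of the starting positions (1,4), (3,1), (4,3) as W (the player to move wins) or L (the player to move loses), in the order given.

(1,4): L, (3,1): L, (4,3): W

Build the W/L table. Terminal = L. A non-terminal position is W if it has a move to some L; otherwise it is L.
No move ever increases a pile, so every position that can arise here has a ≤ 4 and b ≤ 4; it is enough to label the cells with 0 ≤ a ≤ 4 and 0 ≤ b ≤ 4.
Every move lowers a or b (never raises either), so fill the grid row by row in increasing a, and left to right within a row: each cell's successors are then already labelled.
      b=0  b=1  b=2  b=3  b=4
a=0:    L    L    W    W    W
a=1:    L    W    W    W    L
a=2:    W    W    L    L    W
a=3:    W    L    L    W    W
a=4:    W    W    W    W    L
Cells with no legal move (terminal, hence L): (0,0), (0,1), (1,0).
The remaining L cells, each justified by listing all of its moves:
(1,4): only reaches (1,2)(W), (1,1)(W), (0,3)(W), all W → L
(2,2): only reaches (0,2)(W), (2,0)(W), (1,1)(W), all W → L
(2,3): only reaches (0,3)(W), (2,1)(W), (2,0)(W), (1,2)(W), all W → L
(3,1): only reaches (1,1)(W), (2,0)(W), all W → L
(3,2): only reaches (1,2)(W), (3,0)(W), (2,1)(W), all W → L
(4,4): only reaches (2,4)(W), (0,4)(W), (4,2)(W), (4,1)(W), (3,3)(W), all W → L
Every other cell has at least one move into one of the L cells above, so it is W.
(1,4): one of the L cells justified above, so L
(3,1): one of the L cells justified above, so L
(4,3): the move to (2,3) reaches an L cell, so W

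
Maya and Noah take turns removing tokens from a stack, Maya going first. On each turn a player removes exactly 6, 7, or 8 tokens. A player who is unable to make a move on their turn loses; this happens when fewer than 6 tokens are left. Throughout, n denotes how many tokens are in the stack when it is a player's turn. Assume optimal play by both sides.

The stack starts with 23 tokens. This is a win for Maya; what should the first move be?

Positions with no move are L. A position that does have a move is losing for the player to move precisely when every available move leads to a winning position for the opponent. Fill in the labels:
n=0: no move → L
n=1: no move → L
n=2: no move → L
n=3: no move → L
n=4: no move → L
n=5: no move → L
n=6: reaches L-position 0 → W
n=7: reaches L-position 1 → W
n=8: reaches L-position 2 → W
n=9: reaches L-position 3 → W
n=10: reaches L-position 4 → W
n=11: reaches L-position 5 → W
n=12: reaches L-position 5 → W
n=13: reaches L-position 5 → W
n=14: only reaches 8(W), 7(W), 6(W), all W → L
n=15: only reaches 9(W), 8(W), 7(W), all W → L
n=16: only reaches 10(W), 9(W), 8(W), all W → L
n=17: only reaches 11(W), 10(W), 9(W), all W → L
n=18: only reaches 12(W), 11(W), 10(W), all W → L
n=19: only reaches 13(W), 12(W), 11(W), all W → L
n=20: reaches L-position 14 → W
n=21: reaches L-position 15 → W
n=22: reaches L-position 16 → W
n=23: reaches L-position 17 → W
From 23, the L positions reachable in one move are: 17, 16, 15. Any move reaching one of these is winning.

Remove 6, leaving 17.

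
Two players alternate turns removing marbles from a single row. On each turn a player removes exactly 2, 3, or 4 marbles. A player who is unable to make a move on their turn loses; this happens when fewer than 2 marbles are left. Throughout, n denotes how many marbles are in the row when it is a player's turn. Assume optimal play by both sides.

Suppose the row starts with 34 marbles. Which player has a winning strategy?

Label each position W (a win for the player to move) or L (a loss). A position with no legal move is L; any other position is W exactly when some move reaches an L, and L when every move reaches a W.
n=0: no move → L
n=1: no move → L
n=2: can move to 0, which is L ⇒ W
n=3: can move to 1, which is L ⇒ W
n=4: can move to 1, which is L ⇒ W
n=5: can move to 1, which is L ⇒ W
n=6: moves to 4(W), 3(W), 2(W); every one is W ⇒ L
n=7: moves to 5(W), 4(W), 3(W); every one is W ⇒ L
n=8: can move to 6, which is L ⇒ W
n=9: can move to 7, which is L ⇒ W
n=10: can move to 7, which is L ⇒ W
n=11: can move to 7, which is L ⇒ W
n=12: moves to 10(W), 9(W), 8(W); every one is W ⇒ L
n=13: moves to 11(W), 10(W), 9(W); every one is W ⇒ L
n=14: can move to 12, which is L ⇒ W
n=15: can move to 13, which is L ⇒ W
n=16: can move to 13, which is L ⇒ W
n=17: can move to 13, which is L ⇒ W
n=18: moves to 16(W), 15(W), 14(W); every one is W ⇒ L
n=19: moves to 17(W), 16(W), 15(W); every one is W ⇒ L
n=20: can move to 18, which is L ⇒ W
n=21: can move to 19, which is L ⇒ W
n=22: can move to 19, which is L ⇒ W
n=23: can move to 19, which is L ⇒ W
n=24: moves to 22(W), 21(W), 20(W); every one is W ⇒ L
n=25: moves to 23(W), 22(W), 21(W); every one is W ⇒ L
n=26: can move to 24, which is L ⇒ W
n=27: can move to 25, which is L ⇒ W
n=28: can move to 25, which is L ⇒ W
n=29: can move to 25, which is L ⇒ W
n=30: moves to 28(W), 27(W), 26(W); every one is W ⇒ L
n=31: moves to 29(W), 28(W), 27(W); every one is W ⇒ L
n=32: can move to 30, which is L ⇒ W
n=33: can move to 31, which is L ⇒ W
n=34: can move to 31, which is L ⇒ W
From 34 the player to move can remove 3, leaving 31, reaching an L position.

The first player wins.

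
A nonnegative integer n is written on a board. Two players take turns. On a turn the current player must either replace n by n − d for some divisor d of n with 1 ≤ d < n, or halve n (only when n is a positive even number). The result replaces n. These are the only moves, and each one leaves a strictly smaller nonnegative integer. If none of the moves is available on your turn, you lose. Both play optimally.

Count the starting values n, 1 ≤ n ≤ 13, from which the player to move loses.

7

Compute win/loss labels from the base case upward. A position with no move is L. Any other position is W if it can reach an L in one move, else L.
n=0: no move → L
n=1: no move → L
n=2: W (go to 1, an L position)
n=3: L (sole option 2(W) is W)
n=4: W (go to 3, an L position)
n=5: L (sole option 4(W) is W)
n=6: W (go to 3, an L position)
n=7: L (sole option 6(W) is W)
n=8: W (go to 7, an L position)
n=9: L (options 6(W), 8(W) are all W)
n=10: W (go to 5, an L position)
n=11: L (sole option 10(W) is W)
n=12: W (go to 9, an L position)
n=13: L (sole option 12(W) is W)
L entries with 1 ≤ n ≤ 13 (n=0 is outside the asked range and is not counted): n = 1, 3, 5, 7, 9, 11, 13; that makes 7.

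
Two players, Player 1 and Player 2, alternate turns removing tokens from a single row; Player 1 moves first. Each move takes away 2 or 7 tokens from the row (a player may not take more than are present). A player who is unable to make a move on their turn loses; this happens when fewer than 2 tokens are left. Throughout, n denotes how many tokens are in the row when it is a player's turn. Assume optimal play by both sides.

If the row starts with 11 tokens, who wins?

Player 1 wins.

Positions with no move are L. A position that does have a move is losing for the player to move precisely when every available move leads to a winning position for the opponent. Fill in the labels:
n=0: no move → L
n=1: no move → L
n=2: can move to 0, which is L ⇒ W
n=3: can move to 1, which is L ⇒ W
n=4: the only move is to 2(W), a W ⇒ L
n=5: the only move is to 3(W), a W ⇒ L
n=6: can move to 4, which is L ⇒ W
n=7: can move to 5, which is L ⇒ W
n=8: can move to 1, which is L ⇒ W
n=9: moves to 7(W), 2(W); every one is W ⇒ L
n=10: moves to 8(W), 3(W); every one is W ⇒ L
n=11: can move to 9, which is L ⇒ W
The starting position 11 is W: Player 1 should remove 2, leaving 9, handing over an L position.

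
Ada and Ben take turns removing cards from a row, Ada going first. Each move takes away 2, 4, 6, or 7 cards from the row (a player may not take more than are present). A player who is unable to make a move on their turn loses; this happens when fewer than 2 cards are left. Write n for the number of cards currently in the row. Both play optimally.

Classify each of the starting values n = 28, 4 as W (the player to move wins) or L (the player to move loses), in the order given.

Use the standard recursion: the mover loses at a terminal position; elsewhere, the mover wins exactly when some move hands the opponent an L position.
n=0: no move → L
n=1: no move → L
n=2: can move to 0, which is L ⇒ W
n=3: can move to 1, which is L ⇒ W
n=4: can move to 0, which is L ⇒ W
n=5: can move to 1, which is L ⇒ W
n=6: can move to 0, which is L ⇒ W
n=7: can move to 1, which is L ⇒ W
n=8: can move to 1, which is L ⇒ W
n=9: moves to 7(W), 5(W), 3(W), 2(W); every one is W ⇒ L
n=10: moves to 8(W), 6(W), 4(W), 3(W); every one is W ⇒ L
n=11: can move to 9, which is L ⇒ W
n=12: can move to 10, which is L ⇒ W
n=13: can move to 9, which is L ⇒ W
n=14: can move to 10, which is L ⇒ W
n=15: can move to 9, which is L ⇒ W
n=16: can move to 10, which is L ⇒ W
n=17: can move to 10, which is L ⇒ W
n=18: moves to 16(W), 14(W), 12(W), 11(W); every one is W ⇒ L
n=19: moves to 17(W), 15(W), 13(W), 12(W); every one is W ⇒ L
n=20: can move to 18, which is L ⇒ W
n=21: can move to 19, which is L ⇒ W
n=22: can move to 18, which is L ⇒ W
n=23: can move to 19, which is L ⇒ W
n=24: can move to 18, which is L ⇒ W
n=25: can move to 19, which is L ⇒ W
n=26: can move to 19, which is L ⇒ W
n=27: moves to 25(W), 23(W), 21(W), 20(W); every one is W ⇒ L
n=28: moves to 26(W), 24(W), 22(W), 21(W); every one is W ⇒ L

28: L, 4: W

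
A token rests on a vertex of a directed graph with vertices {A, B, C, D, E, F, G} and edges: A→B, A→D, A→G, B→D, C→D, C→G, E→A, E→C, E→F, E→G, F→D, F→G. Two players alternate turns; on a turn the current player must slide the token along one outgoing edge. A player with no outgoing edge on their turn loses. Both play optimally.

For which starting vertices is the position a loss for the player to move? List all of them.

D, G

Use the standard recursion: the mover loses at a terminal position; elsewhere, the mover wins exactly when some move hands the opponent an L position.
Every edge goes from a vertex to one that appears earlier in the order D, G, F, C, B, A, E, so processing vertices in that order labels each vertex after all of its successors.
D: no outgoing edge → L
G: no outgoing edge → L
F: W (go to G, an L position)
C: W (go to G, an L position)
B: W (go to D, an L position)
A: W (go to G, an L position)
E: W (go to G, an L position)
Reading off the rows marked L gives the requested list; there are 2 such vertices.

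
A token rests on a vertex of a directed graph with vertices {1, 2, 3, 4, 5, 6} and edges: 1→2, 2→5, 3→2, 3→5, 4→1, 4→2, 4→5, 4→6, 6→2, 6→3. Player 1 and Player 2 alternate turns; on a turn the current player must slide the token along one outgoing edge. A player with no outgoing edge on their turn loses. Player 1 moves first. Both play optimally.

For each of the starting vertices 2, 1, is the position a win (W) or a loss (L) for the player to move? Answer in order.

2: W, 1: L

Use the standard recursion: the mover loses at a terminal position; elsewhere, the mover wins exactly when some move hands the opponent an L position.
Every edge goes from a vertex to one that appears earlier in the order 5, 2, 3, 6, 1, 4, so processing vertices in that order labels each vertex after all of its successors.
5: no outgoing edge → L
2: →5(L), so W
3: →5(L), so W
6: →3(W), 2(W) — all W, so L
1: →2(W) only, which is W, so L
4: →1(L), so W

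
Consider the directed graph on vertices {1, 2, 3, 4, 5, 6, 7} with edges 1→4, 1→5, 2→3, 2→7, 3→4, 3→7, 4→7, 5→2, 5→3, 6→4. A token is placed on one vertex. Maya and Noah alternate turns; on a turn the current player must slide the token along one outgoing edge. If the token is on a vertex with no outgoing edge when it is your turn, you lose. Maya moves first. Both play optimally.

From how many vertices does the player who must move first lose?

Label each position W (a win for the player to move) or L (a loss). A position with no legal move is L; any other position is W exactly when some move reaches an L, and L when every move reaches a W.
Every edge goes from a vertex to one that appears earlier in the order 7, 4, 3, 2, 6, 5, 1, so processing vertices in that order labels each vertex after all of its successors.
7: no outgoing edge → L
4: can move to 7, which is L ⇒ W
3: can move to 7, which is L ⇒ W
2: can move to 7, which is L ⇒ W
6: the only move is to 4(W), a W ⇒ L
5: moves to 2(W), 3(W); every one is W ⇒ L
1: can move to 5, which is L ⇒ W
The L vertices are 5, 6, 7; that is 3 in all.

3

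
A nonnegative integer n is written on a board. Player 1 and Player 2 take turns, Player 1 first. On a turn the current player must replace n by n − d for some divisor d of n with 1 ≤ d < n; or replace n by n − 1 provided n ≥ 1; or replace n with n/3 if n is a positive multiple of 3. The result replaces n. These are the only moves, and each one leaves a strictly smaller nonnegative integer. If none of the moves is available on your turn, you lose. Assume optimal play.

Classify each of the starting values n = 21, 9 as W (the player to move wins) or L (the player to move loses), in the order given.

21: W, 9: L

Build the W/L table. Terminal = L. A non-terminal position is W if it has a move to some L; otherwise it is L.
n=0: no move → L
n=1: W (go to 0, an L position)
n=2: L (sole option 1(W) is W)
n=3: W (go to 2, an L position)
n=4: W (go to 2, an L position)
n=5: L (sole option 4(W) is W)
n=6: W (go to 2, an L position)
n=7: L (sole option 6(W) is W)
n=8: W (go to 7, an L position)
n=9: L (options 3(W), 6(W), 8(W) are all W)
n=10: W (go to 5, an L position)
n=11: L (sole option 10(W) is W)
n=12: W (go to 9, an L position)
n=13: L (sole option 12(W) is W)
n=14: W (go to 7, an L position)
n=15: W (go to 5, an L position)
n=16: L (options 8(W), 12(W), 14(W), 15(W) are all W)
n=17: W (go to 16, an L position)
n=18: W (go to 9, an L position)
n=19: L (sole option 18(W) is W)
n=20: W (go to 16, an L position)
n=21: W (go to 7, an L position)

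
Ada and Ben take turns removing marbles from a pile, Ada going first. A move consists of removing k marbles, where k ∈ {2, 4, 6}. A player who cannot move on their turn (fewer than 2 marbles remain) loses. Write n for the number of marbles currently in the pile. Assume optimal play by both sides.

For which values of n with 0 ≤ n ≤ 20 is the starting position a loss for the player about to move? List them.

0, 1, 8, 9, 16, 17

Classify positions by backward induction: terminal positions (no move available) are L. From any other position, the mover wins iff some move reaches an L.
n=0: no move → L
n=1: no move → L
n=2: reaches L-position 0 → W
n=3: reaches L-position 1 → W
n=4: reaches L-position 0 → W
n=5: reaches L-position 1 → W
n=6: reaches L-position 0 → W
n=7: reaches L-position 1 → W
n=8: only reaches 6(W), 4(W), 2(W), all W → L
n=9: only reaches 7(W), 5(W), 3(W), all W → L
n=10: reaches L-position 8 → W
n=11: reaches L-position 9 → W
n=12: reaches L-position 8 → W
n=13: reaches L-position 9 → W
n=14: reaches L-position 8 → W
n=15: reaches L-position 9 → W
n=16: only reaches 14(W), 12(W), 10(W), all W → L
n=17: only reaches 15(W), 13(W), 11(W), all W → L
n=18: reaches L-position 16 → W
n=19: reaches L-position 17 → W
n=20: reaches L-position 16 → W
Reading off the rows marked L gives the requested list; there are 6 such values of n.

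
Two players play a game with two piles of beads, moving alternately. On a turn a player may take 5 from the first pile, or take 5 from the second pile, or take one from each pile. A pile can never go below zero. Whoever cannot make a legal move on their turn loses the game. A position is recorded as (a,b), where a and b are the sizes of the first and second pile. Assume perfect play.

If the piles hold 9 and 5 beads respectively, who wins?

The first player wins.

Positions with no move are L. A position that does have a move is losing for the player to move precisely when every available move leads to a winning position for the opponent. Fill in the labels:
No move ever increases a pile, so every position that can arise here has a ≤ 9 and b ≤ 5; it is enough to label the cells with 0 ≤ a ≤ 9 and 0 ≤ b ≤ 5.
Every move lowers a or b (never raises either), so fill the grid row by row in increasing a, and left to right within a row: each cell's successors are then already labelled.
      b=0  b=1  b=2  b=3  b=4  b=5
a=0:    L    L    L    L    L    W
a=1:    L    W    W    W    W    W
a=2:    L    W    L    L    L    W
a=3:    L    W    L    W    W    W
a=4:    L    W    L    W    L    W
a=5:    W    W    W    W    W    W
a=6:    W    L    L    L    L    L
a=7:    W    L    W    W    W    W
a=8:    W    L    W    L    L    L
a=9:    W    L    W    L    W    W
Cells with no legal move (terminal, hence L): (0,0), (0,1), (0,2), (0,3), (0,4), (1,0), (2,0), (3,0), (4,0).
The remaining L cells, each justified by listing all of its moves:
(2,2): →(1,1)(W) only, which is W, so L
(2,3): →(1,2)(W) only, which is W, so L
(2,4): →(1,3)(W) only, which is W, so L
(3,2): →(2,1)(W) only, which is W, so L
(4,2): →(3,1)(W) only, which is W, so L
(4,4): →(3,3)(W) only, which is W, so L
(6,1): →(1,1)(W), (5,0)(W) — all W, so L
(6,2): →(1,2)(W), (5,1)(W) — all W, so L
(6,3): →(1,3)(W), (5,2)(W) — all W, so L
(6,4): →(1,4)(W), (5,3)(W) — all W, so L
(6,5): →(1,5)(W), (6,0)(W), (5,4)(W) — all W, so L
(7,1): →(2,1)(W), (6,0)(W) — all W, so L
(8,1): →(3,1)(W), (7,0)(W) — all W, so L
(8,3): →(3,3)(W), (7,2)(W) — all W, so L
(8,4): →(3,4)(W), (7,3)(W) — all W, so L
(8,5): →(3,5)(W), (8,0)(W), (7,4)(W) — all W, so L
(9,1): →(4,1)(W), (8,0)(W) — all W, so L
(9,3): →(4,3)(W), (8,2)(W) — all W, so L
Every other cell has at least one move into one of the L cells above, so it is W.
The starting position (9,5) is W: the player to move should move to (8,4), handing over an L position.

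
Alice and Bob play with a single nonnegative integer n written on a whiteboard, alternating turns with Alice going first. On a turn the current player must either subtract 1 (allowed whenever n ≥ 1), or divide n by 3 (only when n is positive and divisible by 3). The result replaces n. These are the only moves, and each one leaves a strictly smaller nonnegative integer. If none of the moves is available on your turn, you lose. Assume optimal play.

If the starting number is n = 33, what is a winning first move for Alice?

Build the W/L table. Terminal = L. A non-terminal position is W if it has a move to some L; otherwise it is L.
n=0: no move → L
n=1: can move to 0, which is L ⇒ W
n=2: the only move is to 1(W), a W ⇒ L
n=3: can move to 2, which is L ⇒ W
n=4: the only move is to 3(W), a W ⇒ L
n=5: can move to 4, which is L ⇒ W
n=6: can move to 2, which is L ⇒ W
n=7: the only move is to 6(W), a W ⇒ L
n=8: can move to 7, which is L ⇒ W
n=9: moves to 3(W), 8(W); every one is W ⇒ L
n=10: can move to 9, which is L ⇒ W
n=11: the only move is to 10(W), a W ⇒ L
n=12: can move to 4, which is L ⇒ W
n=13: the only move is to 12(W), a W ⇒ L
n=14: can move to 13, which is L ⇒ W
n=15: moves to 5(W), 14(W); every one is W ⇒ L
n=16: can move to 15, which is L ⇒ W
n=17: the only move is to 16(W), a W ⇒ L
n=18: can move to 17, which is L ⇒ W
n=19: the only move is to 18(W), a W ⇒ L
n=20: can move to 19, which is L ⇒ W
n=21: can move to 7, which is L ⇒ W
n=22: the only move is to 21(W), a W ⇒ L
n=23: can move to 22, which is L ⇒ W
n=24: moves to 8(W), 23(W); every one is W ⇒ L
n=25: can move to 24, which is L ⇒ W
n=26: the only move is to 25(W), a W ⇒ L
n=27: can move to 9, which is L ⇒ W
n=28: the only move is to 27(W), a W ⇒ L
n=29: can move to 28, which is L ⇒ W
n=30: moves to 10(W), 29(W); every one is W ⇒ L
n=31: can move to 30, which is L ⇒ W
n=32: the only move is to 31(W), a W ⇒ L
n=33: can move to 11, which is L ⇒ W
From 33, the L positions reachable in one move are: 11, 32. Any move reaching one of these is winning.

Move to 11.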